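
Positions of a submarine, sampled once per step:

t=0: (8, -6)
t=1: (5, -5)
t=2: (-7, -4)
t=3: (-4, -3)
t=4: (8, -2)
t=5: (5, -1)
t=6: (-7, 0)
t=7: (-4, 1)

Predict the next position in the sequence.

(8, 2)

First: cycles through 8, 5, -7, -4 every 4 steps. Step 8 lands at position 0 of the cycle → 8.
Second: linear, +1 per step → 2 at step 8.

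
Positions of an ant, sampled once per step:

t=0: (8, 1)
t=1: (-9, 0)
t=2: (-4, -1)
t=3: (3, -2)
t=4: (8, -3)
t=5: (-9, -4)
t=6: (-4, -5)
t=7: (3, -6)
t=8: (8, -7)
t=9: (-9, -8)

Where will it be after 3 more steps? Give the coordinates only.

(8, -11)

The first coordinate repeats the cycle [8, -9, -4, 3] with period 4; step 12 mod 4 = 0, giving 8.
The second coordinate changes by -1 each step, so at step 12 it is 1 + 12·(-1) = -11.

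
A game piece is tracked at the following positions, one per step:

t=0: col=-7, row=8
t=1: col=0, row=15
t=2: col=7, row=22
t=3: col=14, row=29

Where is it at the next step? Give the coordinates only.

col=21, row=36

Constant displacement of (+7,+7) per step.
step 4: col=14, row=29 + (+7,+7) → col=21, row=36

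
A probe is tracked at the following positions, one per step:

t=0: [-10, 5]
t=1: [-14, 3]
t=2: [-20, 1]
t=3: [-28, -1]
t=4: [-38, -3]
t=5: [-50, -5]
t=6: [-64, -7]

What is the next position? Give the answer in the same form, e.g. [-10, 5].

[-80, -9]

Successive displacements: [-4, -2], [-6, -2], [-8, -2], [-10, -2], [-12, -2], [-14, -2] — each changes by [-2, +0].
step 7: [-64, -7] + [-16, -2] → [-80, -9]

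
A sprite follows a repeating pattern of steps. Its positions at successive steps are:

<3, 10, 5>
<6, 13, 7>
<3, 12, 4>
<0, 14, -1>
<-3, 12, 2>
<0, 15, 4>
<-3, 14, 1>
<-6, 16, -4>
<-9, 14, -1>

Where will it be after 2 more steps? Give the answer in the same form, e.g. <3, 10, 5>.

<-9, 16, -2>

Step-to-step displacements: <+3, +3, +2>, <-3, -1, -3>, <-3, +2, -5>, <-3, -2, +3>, <+3, +3, +2>, <-3, -1, -3>, <-3, +2, -5>, <-3, -2, +3> — a repeating cycle of length 4.
step 9: apply <+3, +3, +2> → <-6, 17, 1>
step 10: apply <-3, -1, -3> → <-9, 16, -2>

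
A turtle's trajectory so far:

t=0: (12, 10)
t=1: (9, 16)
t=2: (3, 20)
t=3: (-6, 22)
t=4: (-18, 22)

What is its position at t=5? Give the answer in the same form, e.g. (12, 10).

(-33, 20)

Taking differences between consecutive positions: (-3, +6), (-6, +4), (-9, +2), (-12, +0). These grow by (-3, -2) each step.
step 5: (-18, 22) + (-15, -2) → (-33, 20)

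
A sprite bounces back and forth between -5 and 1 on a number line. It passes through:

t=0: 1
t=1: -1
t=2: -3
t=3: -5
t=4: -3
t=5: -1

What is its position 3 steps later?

The value travels 2 per step and bounces off the walls at -5 and 1.
  step 6: -1 → 1
  step 7: 1 → -1
  step 8: -1 → -3

-3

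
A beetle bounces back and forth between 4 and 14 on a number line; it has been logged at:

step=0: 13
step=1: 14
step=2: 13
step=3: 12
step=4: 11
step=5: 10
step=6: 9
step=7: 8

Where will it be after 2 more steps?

6

The value reflects between 4 and 14, moving 1 per step.
  step 8: 8 → 7
  step 9: 7 → 6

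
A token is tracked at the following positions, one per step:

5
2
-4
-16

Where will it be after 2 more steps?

Consecutive displacements -3, -6, -12 scale by a factor of 2 each step.
step 4: -16 − 24 → -40
step 5: -40 − 48 → -88

-88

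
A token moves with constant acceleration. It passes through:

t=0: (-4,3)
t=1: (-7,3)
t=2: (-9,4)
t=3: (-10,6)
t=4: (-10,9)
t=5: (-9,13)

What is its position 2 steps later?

(-4,24)

Taking differences between consecutive positions: (-3,+0), (-2,+1), (-1,+2), (+0,+3), (+1,+4). These grow by (+1,+1) each step.
step 6: (-9,13) + (+2,+5) → (-7,18)
step 7: (-7,18) + (+3,+6) → (-4,24)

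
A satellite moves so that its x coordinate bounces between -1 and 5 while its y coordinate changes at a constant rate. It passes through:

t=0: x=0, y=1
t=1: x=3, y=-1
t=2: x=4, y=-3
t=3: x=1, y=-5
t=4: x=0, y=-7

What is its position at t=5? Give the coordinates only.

The x coordinate travels 3 per step and bounces off the walls at -1 and 5.
  step 5: 0 → 3
The y coordinate changes by -2 each step: at step 5 it is -9.

x=3, y=-9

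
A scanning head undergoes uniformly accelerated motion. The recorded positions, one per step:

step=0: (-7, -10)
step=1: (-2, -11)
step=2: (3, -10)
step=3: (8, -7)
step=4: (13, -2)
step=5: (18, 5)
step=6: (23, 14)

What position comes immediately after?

Successive displacements: (+5, -1), (+5, +1), (+5, +3), (+5, +5), (+5, +7), (+5, +9) — each changes by (+0, +2).
step 7: (23, 14) + (+5, +11) → (28, 25)

(28, 25)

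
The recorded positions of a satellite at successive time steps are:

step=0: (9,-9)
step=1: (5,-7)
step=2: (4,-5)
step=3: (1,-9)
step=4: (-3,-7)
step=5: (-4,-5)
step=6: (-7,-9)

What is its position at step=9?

Differencing gives (-4,+2), (-1,+2), (-3,-4), (-4,+2), (-1,+2), (-3,-4). This is the pattern (-4,+2), (-1,+2), (-3,-4) repeated.
step 7: apply (-4,+2) → (-11,-7)
step 8: apply (-1,+2) → (-12,-5)
step 9: apply (-3,-4) → (-15,-9)

(-15,-9)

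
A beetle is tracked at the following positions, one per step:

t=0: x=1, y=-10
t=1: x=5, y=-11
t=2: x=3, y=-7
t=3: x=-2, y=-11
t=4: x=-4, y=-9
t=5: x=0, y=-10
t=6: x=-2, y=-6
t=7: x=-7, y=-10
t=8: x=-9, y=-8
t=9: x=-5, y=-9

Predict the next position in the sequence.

The moves between consecutive positions are (+4, -1), (-2, +4), (-5, -4), (-2, +2), (+4, -1), (-2, +4), (-5, -4), (-2, +2), (+4, -1); they repeat the 4-cycle [(+4, -1), (-2, +4), (-5, -4), (-2, +2)].
step 10: apply (-2, +4) → x=-7, y=-5

x=-7, y=-5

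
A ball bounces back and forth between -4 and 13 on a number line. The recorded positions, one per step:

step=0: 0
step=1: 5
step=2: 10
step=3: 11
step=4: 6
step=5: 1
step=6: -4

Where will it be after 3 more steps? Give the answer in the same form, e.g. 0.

The value reflects between -4 and 13, moving 5 per step.
  step 7: -4 → 1
  step 8: 1 → 6
  step 9: 6 → 11

11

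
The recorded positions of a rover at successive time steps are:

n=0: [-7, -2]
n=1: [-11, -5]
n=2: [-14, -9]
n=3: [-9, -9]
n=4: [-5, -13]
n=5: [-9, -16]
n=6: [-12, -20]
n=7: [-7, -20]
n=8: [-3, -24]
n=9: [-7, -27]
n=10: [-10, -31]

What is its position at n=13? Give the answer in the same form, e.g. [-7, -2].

Step-to-step displacements: [-4, -3], [-3, -4], [+5, +0], [+4, -4], [-4, -3], [-3, -4], [+5, +0], [+4, -4], [-4, -3], [-3, -4] — a repeating cycle of length 4.
step 11: apply [+5, +0] → [-5, -31]
step 12: apply [+4, -4] → [-1, -35]
step 13: apply [-4, -3] → [-5, -38]

[-5, -38]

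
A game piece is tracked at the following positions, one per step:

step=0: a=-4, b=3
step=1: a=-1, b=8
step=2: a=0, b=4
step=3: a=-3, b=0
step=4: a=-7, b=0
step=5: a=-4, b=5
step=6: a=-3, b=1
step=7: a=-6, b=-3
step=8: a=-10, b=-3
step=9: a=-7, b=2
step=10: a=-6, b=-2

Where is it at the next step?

Differencing gives (+3, +5), (+1, -4), (-3, -4), (-4, +0), (+3, +5), (+1, -4), (-3, -4), (-4, +0), (+3, +5), (+1, -4). This is the pattern (+3, +5), (+1, -4), (-3, -4), (-4, +0) repeated.
step 11: apply (-3, -4) → a=-9, b=-6

a=-9, b=-6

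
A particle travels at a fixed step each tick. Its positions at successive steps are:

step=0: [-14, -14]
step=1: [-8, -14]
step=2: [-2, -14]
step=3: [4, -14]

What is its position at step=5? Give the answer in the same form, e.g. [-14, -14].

[16, -14]

The position changes by [+6, +0] every step.
step 4: [4, -14] + [+6, +0] → [10, -14]
step 5: [10, -14] + [+6, +0] → [16, -14]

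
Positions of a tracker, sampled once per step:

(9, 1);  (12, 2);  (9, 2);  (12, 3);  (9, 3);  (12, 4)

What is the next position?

The moves between consecutive positions are (+3, +1), (-3, +0), (+3, +1), (-3, +0), (+3, +1); they repeat the 2-cycle [(+3, +1), (-3, +0)].
step 6: apply (-3, +0) → (9, 4)

(9, 4)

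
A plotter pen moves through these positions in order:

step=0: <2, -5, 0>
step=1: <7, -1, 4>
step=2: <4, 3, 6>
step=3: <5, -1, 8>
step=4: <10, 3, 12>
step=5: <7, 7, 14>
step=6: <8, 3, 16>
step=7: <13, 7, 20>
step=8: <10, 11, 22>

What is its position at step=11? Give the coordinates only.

<13, 15, 30>

The moves between consecutive positions are <+5, +4, +4>, <-3, +4, +2>, <+1, -4, +2>, <+5, +4, +4>, <-3, +4, +2>, <+1, -4, +2>, <+5, +4, +4>, <-3, +4, +2>; they repeat the 3-cycle [<+5, +4, +4>, <-3, +4, +2>, <+1, -4, +2>].
step 9: apply <+1, -4, +2> → <11, 7, 24>
step 10: apply <+5, +4, +4> → <16, 11, 28>
step 11: apply <-3, +4, +2> → <13, 15, 30>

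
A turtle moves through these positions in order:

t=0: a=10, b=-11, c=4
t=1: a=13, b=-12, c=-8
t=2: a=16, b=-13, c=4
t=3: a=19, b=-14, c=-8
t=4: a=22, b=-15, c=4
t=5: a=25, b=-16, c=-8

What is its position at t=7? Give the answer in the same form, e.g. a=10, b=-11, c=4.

a=31, b=-18, c=-8

The a coordinate changes by +3 each step, so at step 7 it is 10 + 7·(3) = 31.
The b coordinate changes by -1 each step, so at step 7 it is -11 + 7·(-1) = -18.
The c coordinate repeats the cycle [4, -8] with period 2; step 7 mod 2 = 1, giving -8.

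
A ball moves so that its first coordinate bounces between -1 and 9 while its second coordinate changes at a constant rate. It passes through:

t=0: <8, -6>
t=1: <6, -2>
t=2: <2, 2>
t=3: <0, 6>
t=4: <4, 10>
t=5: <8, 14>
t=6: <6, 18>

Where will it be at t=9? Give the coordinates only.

The first coordinate travels 4 per step and bounces off the walls at -1 and 9.
  step 7: 6 → 2
  step 8: 2 → 0
  step 9: 0 → 4
The second coordinate changes by +4 each step: at step 9 it is 30.

<4, 30>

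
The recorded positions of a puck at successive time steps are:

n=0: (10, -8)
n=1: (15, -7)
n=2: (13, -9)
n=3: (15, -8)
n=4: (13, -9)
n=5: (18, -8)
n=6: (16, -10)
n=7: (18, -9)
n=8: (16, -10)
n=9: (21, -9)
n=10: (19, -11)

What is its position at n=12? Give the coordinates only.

Step-to-step displacements: (+5, +1), (-2, -2), (+2, +1), (-2, -1), (+5, +1), (-2, -2), (+2, +1), (-2, -1), (+5, +1), (-2, -2) — a repeating cycle of length 4.
step 11: apply (+2, +1) → (21, -10)
step 12: apply (-2, -1) → (19, -11)

(19, -11)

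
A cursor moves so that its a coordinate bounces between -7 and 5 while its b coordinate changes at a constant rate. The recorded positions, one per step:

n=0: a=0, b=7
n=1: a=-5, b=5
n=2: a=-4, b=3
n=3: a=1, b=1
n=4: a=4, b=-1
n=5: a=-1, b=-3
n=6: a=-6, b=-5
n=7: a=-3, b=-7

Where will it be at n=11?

The a coordinate travels 5 per step and bounces off the walls at -7 and 5.
  step 8: -3 → 2
  step 9: 2 → 3
  step 10: 3 → -2
  step 11: -2 → -7
The b coordinate changes by -2 each step: at step 11 it is -15.

a=-7, b=-15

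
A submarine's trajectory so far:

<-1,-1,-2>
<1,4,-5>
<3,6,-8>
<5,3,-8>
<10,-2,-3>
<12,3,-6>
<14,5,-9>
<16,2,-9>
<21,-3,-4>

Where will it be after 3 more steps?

The moves between consecutive positions are <+2,+5,-3>, <+2,+2,-3>, <+2,-3,+0>, <+5,-5,+5>, <+2,+5,-3>, <+2,+2,-3>, <+2,-3,+0>, <+5,-5,+5>; they repeat the 4-cycle [<+2,+5,-3>, <+2,+2,-3>, <+2,-3,+0>, <+5,-5,+5>].
step 9: apply <+2,+5,-3> → <23,2,-7>
step 10: apply <+2,+2,-3> → <25,4,-10>
step 11: apply <+2,-3,+0> → <27,1,-10>

<27,1,-10>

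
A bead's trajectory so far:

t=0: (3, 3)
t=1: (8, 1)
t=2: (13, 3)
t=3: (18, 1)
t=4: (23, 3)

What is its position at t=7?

(38, 1)

First: linear, +5 per step → 38 at step 7.
Second: cycles through 3, 1 every 2 steps. Step 7 lands at position 1 of the cycle → 1.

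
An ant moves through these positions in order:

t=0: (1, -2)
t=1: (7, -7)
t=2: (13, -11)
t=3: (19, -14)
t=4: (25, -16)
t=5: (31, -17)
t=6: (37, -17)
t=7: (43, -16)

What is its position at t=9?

Successive displacements: (+6, -5), (+6, -4), (+6, -3), (+6, -2), (+6, -1), (+6, +0), (+6, +1) — each changes by (+0, +1).
step 8: (43, -16) + (+6, +2) → (49, -14)
step 9: (49, -14) + (+6, +3) → (55, -11)

(55, -11)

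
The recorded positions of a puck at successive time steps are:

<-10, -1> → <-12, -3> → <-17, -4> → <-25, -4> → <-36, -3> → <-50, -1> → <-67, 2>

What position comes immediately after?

First differences are <-2, -2>, <-5, -1>, <-8, +0>, <-11, +1>, <-14, +2>, <-17, +3>; their common second difference is <-3, +1> (constant acceleration).
step 7: <-67, 2> + <-20, +4> → <-87, 6>

<-87, 6>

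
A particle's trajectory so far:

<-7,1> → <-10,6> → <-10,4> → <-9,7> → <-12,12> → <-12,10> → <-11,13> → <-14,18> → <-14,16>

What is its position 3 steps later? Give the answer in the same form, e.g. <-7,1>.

<-16,22>

Step-to-step displacements: <-3,+5>, <+0,-2>, <+1,+3>, <-3,+5>, <+0,-2>, <+1,+3>, <-3,+5>, <+0,-2> — a repeating cycle of length 3.
step 9: apply <+1,+3> → <-13,19>
step 10: apply <-3,+5> → <-16,24>
step 11: apply <+0,-2> → <-16,22>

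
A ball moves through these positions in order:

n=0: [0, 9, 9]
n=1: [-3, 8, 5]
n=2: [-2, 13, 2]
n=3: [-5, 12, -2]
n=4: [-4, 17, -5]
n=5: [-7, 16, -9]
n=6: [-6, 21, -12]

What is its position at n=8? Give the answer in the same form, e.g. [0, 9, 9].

[-8, 25, -19]

Differencing gives [-3, -1, -4], [+1, +5, -3], [-3, -1, -4], [+1, +5, -3], [-3, -1, -4], [+1, +5, -3]. This is the pattern [-3, -1, -4], [+1, +5, -3] repeated.
step 7: apply [-3, -1, -4] → [-9, 20, -16]
step 8: apply [+1, +5, -3] → [-8, 25, -19]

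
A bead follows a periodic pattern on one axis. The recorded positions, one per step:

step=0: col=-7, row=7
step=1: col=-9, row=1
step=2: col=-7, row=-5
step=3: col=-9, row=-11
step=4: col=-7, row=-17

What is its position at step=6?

col=-7, row=-29

Col: cycles through -7, -9 every 2 steps. Step 6 lands at position 0 of the cycle → -7.
Row: linear, -6 per step → -29 at step 6.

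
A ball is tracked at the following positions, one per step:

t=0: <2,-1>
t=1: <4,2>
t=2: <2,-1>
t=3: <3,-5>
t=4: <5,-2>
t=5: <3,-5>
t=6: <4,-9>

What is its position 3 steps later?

<5,-13>

The moves between consecutive positions are <+2,+3>, <-2,-3>, <+1,-4>, <+2,+3>, <-2,-3>, <+1,-4>; they repeat the 3-cycle [<+2,+3>, <-2,-3>, <+1,-4>].
step 7: apply <+2,+3> → <6,-6>
step 8: apply <-2,-3> → <4,-9>
step 9: apply <+1,-4> → <5,-13>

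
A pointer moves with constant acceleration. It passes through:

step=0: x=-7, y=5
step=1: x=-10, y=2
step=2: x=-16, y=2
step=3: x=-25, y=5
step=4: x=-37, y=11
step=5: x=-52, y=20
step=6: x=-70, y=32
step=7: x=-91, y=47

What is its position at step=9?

x=-142, y=86

Successive displacements: (-3, -3), (-6, +0), (-9, +3), (-12, +6), (-15, +9), (-18, +12), (-21, +15) — each changes by (-3, +3).
step 8: x=-91, y=47 + (-24, +18) → x=-115, y=65
step 9: x=-115, y=65 + (-27, +21) → x=-142, y=86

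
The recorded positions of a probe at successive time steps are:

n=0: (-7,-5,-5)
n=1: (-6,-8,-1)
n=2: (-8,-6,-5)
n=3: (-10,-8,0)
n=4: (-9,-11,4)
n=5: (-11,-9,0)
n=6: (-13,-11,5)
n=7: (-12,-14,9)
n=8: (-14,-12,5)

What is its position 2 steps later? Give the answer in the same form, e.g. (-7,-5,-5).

(-15,-17,14)

Step-to-step displacements: (+1,-3,+4), (-2,+2,-4), (-2,-2,+5), (+1,-3,+4), (-2,+2,-4), (-2,-2,+5), (+1,-3,+4), (-2,+2,-4) — a repeating cycle of length 3.
step 9: apply (-2,-2,+5) → (-16,-14,10)
step 10: apply (+1,-3,+4) → (-15,-17,14)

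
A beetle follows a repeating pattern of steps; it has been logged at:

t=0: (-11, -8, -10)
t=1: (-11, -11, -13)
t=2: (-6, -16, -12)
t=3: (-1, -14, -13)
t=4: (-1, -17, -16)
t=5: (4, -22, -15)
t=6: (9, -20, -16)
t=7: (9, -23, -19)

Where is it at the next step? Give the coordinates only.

Step-to-step displacements: (+0, -3, -3), (+5, -5, +1), (+5, +2, -1), (+0, -3, -3), (+5, -5, +1), (+5, +2, -1), (+0, -3, -3) — a repeating cycle of length 3.
step 8: apply (+5, -5, +1) → (14, -28, -18)

(14, -28, -18)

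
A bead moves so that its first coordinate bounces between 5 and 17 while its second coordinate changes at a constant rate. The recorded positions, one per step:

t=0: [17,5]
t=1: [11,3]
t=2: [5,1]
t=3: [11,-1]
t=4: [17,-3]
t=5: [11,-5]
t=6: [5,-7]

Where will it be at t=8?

[17,-11]

The first coordinate travels 6 per step and bounces off the walls at 5 and 17.
  step 7: 5 → 11
  step 8: 11 → 17
The second coordinate changes by -2 each step: at step 8 it is -11.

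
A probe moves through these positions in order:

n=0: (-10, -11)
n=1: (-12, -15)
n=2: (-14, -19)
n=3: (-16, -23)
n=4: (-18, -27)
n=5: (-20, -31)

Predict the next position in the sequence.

The position changes by (-2, -4) every step.
step 6: (-20, -31) + (-2, -4) → (-22, -35)

(-22, -35)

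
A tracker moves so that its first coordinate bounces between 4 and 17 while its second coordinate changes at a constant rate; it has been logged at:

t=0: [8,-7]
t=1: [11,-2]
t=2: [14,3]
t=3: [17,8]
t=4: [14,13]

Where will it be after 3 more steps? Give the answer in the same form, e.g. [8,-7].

[5,28]

The first coordinate reflects between 4 and 17, moving 3 per step.
  step 5: 14 → 11
  step 6: 11 → 8
  step 7: 8 → 5
The second coordinate changes by +5 each step: at step 7 it is 28.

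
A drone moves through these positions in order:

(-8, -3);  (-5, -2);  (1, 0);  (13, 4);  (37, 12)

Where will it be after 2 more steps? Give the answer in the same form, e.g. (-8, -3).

(181, 60)

Step-to-step displacements: (+3, +1), (+6, +2), (+12, +4), (+24, +8); each is 2× the previous.
step 5: (37, 12) + (+48, +16) → (85, 28)
step 6: (85, 28) + (+96, +32) → (181, 60)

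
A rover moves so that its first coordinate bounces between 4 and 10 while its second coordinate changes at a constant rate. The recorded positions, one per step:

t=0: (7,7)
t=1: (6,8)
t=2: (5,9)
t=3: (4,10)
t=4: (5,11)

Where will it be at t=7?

The first coordinate reflects between 4 and 10, moving 1 per step.
  step 5: 5 → 6
  step 6: 6 → 7
  step 7: 7 → 8
The second coordinate changes by +1 each step: at step 7 it is 14.

(8,14)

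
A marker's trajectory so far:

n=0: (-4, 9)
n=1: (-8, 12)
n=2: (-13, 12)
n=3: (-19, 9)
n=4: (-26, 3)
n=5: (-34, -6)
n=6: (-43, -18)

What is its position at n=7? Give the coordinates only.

Successive displacements: (-4, +3), (-5, +0), (-6, -3), (-7, -6), (-8, -9), (-9, -12) — each changes by (-1, -3).
step 7: (-43, -18) + (-10, -15) → (-53, -33)

(-53, -33)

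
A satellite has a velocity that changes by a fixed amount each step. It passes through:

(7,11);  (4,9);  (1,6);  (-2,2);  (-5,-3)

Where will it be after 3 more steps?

First differences are (-3,-2), (-3,-3), (-3,-4), (-3,-5); their common second difference is (+0,-1) (constant acceleration).
step 5: (-5,-3) + (-3,-6) → (-8,-9)
step 6: (-8,-9) + (-3,-7) → (-11,-16)
step 7: (-11,-16) + (-3,-8) → (-14,-24)

(-14,-24)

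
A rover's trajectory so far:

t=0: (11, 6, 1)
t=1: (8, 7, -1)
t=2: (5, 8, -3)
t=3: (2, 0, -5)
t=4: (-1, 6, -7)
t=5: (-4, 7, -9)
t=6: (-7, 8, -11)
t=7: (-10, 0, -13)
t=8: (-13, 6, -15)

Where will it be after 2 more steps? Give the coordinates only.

First: linear, -3 per step → -19 at step 10.
Second: cycles through 6, 7, 8, 0 every 4 steps. Step 10 lands at position 2 of the cycle → 8.
Third: linear, -2 per step → -19 at step 10.

(-19, 8, -19)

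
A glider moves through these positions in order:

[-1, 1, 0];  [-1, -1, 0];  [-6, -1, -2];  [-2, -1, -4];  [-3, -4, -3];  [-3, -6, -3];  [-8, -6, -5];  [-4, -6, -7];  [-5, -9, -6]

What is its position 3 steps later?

[-6, -11, -10]

Differencing gives [+0, -2, +0], [-5, +0, -2], [+4, +0, -2], [-1, -3, +1], [+0, -2, +0], [-5, +0, -2], [+4, +0, -2], [-1, -3, +1]. This is the pattern [+0, -2, +0], [-5, +0, -2], [+4, +0, -2], [-1, -3, +1] repeated.
step 9: apply [+0, -2, +0] → [-5, -11, -6]
step 10: apply [-5, +0, -2] → [-10, -11, -8]
step 11: apply [+4, +0, -2] → [-6, -11, -10]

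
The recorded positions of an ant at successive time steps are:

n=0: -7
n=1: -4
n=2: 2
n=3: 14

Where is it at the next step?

Step-to-step displacements: +3, +6, +12; each is 2× the previous.
step 4: 14 + 24 → 38

38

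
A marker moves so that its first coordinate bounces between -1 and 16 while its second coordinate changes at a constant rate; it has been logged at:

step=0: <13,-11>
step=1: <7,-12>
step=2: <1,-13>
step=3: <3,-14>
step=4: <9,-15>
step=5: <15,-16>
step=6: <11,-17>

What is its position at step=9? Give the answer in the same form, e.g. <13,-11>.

The first coordinate travels 6 per step and bounces off the walls at -1 and 16.
  step 7: 11 → 5
  step 8: 5 → -1
  step 9: -1 → 5
The second coordinate changes by -1 each step: at step 9 it is -20.

<5,-20>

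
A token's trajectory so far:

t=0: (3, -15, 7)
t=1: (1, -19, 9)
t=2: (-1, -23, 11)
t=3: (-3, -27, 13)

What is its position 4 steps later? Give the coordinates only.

The position changes by (-2, -4, +2) every step.
step 4: (-3, -27, 13) + (-2, -4, +2) → (-5, -31, 15)
step 5: (-5, -31, 15) + (-2, -4, +2) → (-7, -35, 17)
step 6: (-7, -35, 17) + (-2, -4, +2) → (-9, -39, 19)
step 7: (-9, -39, 19) + (-2, -4, +2) → (-11, -43, 21)

(-11, -43, 21)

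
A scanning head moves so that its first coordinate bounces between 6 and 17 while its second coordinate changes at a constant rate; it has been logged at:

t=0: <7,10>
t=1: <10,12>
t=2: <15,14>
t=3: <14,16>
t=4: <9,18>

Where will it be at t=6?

<13,22>

The first coordinate travels 5 per step and bounces off the walls at 6 and 17.
  step 5: 9 → 8
  step 6: 8 → 13
The second coordinate changes by +2 each step: at step 6 it is 22.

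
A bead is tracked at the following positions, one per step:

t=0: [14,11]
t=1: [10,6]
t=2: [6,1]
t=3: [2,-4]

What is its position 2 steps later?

The position changes by [-4,-5] every step.
step 4: [2,-4] + [-4,-5] → [-2,-9]
step 5: [-2,-9] + [-4,-5] → [-6,-14]

[-6,-14]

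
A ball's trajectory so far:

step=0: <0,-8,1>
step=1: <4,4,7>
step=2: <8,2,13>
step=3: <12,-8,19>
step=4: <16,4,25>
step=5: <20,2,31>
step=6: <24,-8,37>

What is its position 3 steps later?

First: linear, +4 per step → 36 at step 9.
Second: cycles through -8, 4, 2 every 3 steps. Step 9 lands at position 0 of the cycle → -8.
Third: linear, +6 per step → 55 at step 9.

<36,-8,55>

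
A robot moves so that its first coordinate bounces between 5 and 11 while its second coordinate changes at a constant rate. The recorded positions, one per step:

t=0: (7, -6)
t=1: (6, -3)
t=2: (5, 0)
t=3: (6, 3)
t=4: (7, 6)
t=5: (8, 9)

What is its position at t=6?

(9, 12)

The first coordinate reflects between 5 and 11, moving 1 per step.
  step 6: 8 → 9
The second coordinate changes by +3 each step: at step 6 it is 12.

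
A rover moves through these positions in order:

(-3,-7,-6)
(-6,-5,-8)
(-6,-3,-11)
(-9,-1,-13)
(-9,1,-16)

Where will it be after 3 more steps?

(-15,7,-23)

Differencing gives (-3,+2,-2), (+0,+2,-3), (-3,+2,-2), (+0,+2,-3). This is the pattern (-3,+2,-2), (+0,+2,-3) repeated.
step 5: apply (-3,+2,-2) → (-12,3,-18)
step 6: apply (+0,+2,-3) → (-12,5,-21)
step 7: apply (-3,+2,-2) → (-15,7,-23)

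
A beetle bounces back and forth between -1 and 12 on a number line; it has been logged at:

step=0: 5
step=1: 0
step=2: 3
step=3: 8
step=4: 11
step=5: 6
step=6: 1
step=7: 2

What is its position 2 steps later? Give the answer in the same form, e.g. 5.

The value reflects between -1 and 12, moving 5 per step.
  step 8: 2 → 7
  step 9: 7 → 12

12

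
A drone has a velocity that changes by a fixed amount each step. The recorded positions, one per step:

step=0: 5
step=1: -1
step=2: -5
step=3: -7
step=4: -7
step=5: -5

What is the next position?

Taking differences between consecutive positions: -6, -4, -2, +0, +2. These grow by +2 each step.
step 6: -5 + 4 → -1

-1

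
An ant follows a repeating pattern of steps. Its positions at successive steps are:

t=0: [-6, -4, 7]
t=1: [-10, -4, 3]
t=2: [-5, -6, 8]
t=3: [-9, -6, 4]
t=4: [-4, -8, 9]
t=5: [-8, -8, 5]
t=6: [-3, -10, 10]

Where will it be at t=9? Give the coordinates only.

[-6, -12, 7]

Differencing gives [-4, +0, -4], [+5, -2, +5], [-4, +0, -4], [+5, -2, +5], [-4, +0, -4], [+5, -2, +5]. This is the pattern [-4, +0, -4], [+5, -2, +5] repeated.
step 7: apply [-4, +0, -4] → [-7, -10, 6]
step 8: apply [+5, -2, +5] → [-2, -12, 11]
step 9: apply [-4, +0, -4] → [-6, -12, 7]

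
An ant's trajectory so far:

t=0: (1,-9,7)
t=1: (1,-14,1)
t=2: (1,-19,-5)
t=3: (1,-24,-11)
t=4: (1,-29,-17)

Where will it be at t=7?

(1,-44,-35)

The position changes by (+0,-5,-6) every step.
step 5: (1,-29,-17) + (+0,-5,-6) → (1,-34,-23)
step 6: (1,-34,-23) + (+0,-5,-6) → (1,-39,-29)
step 7: (1,-39,-29) + (+0,-5,-6) → (1,-44,-35)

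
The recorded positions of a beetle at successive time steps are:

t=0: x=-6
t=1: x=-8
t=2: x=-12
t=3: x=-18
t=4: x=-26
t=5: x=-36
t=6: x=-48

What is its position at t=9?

Successive displacements: -2, -4, -6, -8, -10, -12 — each changes by -2.
step 7: -48 − 14 → x=-62
step 8: -62 − 16 → x=-78
step 9: -78 − 18 → x=-96

x=-96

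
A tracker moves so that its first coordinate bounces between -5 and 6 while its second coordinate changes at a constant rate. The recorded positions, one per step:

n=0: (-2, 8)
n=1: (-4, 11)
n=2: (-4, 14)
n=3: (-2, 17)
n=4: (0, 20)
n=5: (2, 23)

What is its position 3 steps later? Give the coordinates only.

The first coordinate travels 2 per step and bounces off the walls at -5 and 6.
  step 6: 2 → 4
  step 7: 4 → 6
  step 8: 6 → 4
The second coordinate changes by +3 each step: at step 8 it is 32.

(4, 32)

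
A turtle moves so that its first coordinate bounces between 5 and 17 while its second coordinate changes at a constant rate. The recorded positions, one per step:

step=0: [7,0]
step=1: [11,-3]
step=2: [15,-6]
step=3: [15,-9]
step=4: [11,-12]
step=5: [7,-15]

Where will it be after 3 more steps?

The first coordinate reflects between 5 and 17, moving 4 per step.
  step 6: 7 → 7
  step 7: 7 → 11
  step 8: 11 → 15
The second coordinate changes by -3 each step: at step 8 it is -24.

[15,-24]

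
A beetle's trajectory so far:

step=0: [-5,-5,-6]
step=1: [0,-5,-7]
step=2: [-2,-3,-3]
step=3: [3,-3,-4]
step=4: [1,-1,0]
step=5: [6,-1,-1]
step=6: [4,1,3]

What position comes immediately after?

Differencing gives [+5,+0,-1], [-2,+2,+4], [+5,+0,-1], [-2,+2,+4], [+5,+0,-1], [-2,+2,+4]. This is the pattern [+5,+0,-1], [-2,+2,+4] repeated.
step 7: apply [+5,+0,-1] → [9,1,2]

[9,1,2]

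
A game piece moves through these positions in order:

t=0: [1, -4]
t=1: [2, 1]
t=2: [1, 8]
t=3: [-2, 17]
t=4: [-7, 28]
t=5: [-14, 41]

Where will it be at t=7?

[-34, 73]

Taking differences between consecutive positions: [+1, +5], [-1, +7], [-3, +9], [-5, +11], [-7, +13]. These grow by [-2, +2] each step.
step 6: [-14, 41] + [-9, +15] → [-23, 56]
step 7: [-23, 56] + [-11, +17] → [-34, 73]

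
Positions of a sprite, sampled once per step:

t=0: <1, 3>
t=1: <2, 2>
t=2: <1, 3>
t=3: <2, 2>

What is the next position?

Step-to-step displacements: <+1, -1>, <-1, +1>, <+1, -1>; each is -1× the previous.
step 4: <2, 2> + <-1, +1> → <1, 3>

<1, 3>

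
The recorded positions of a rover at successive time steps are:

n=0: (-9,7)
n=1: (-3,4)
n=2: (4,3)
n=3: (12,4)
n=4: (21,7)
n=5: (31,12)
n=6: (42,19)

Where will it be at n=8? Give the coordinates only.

(67,39)

First differences are (+6,-3), (+7,-1), (+8,+1), (+9,+3), (+10,+5), (+11,+7); their common second difference is (+1,+2) (constant acceleration).
step 7: (42,19) + (+12,+9) → (54,28)
step 8: (54,28) + (+13,+11) → (67,39)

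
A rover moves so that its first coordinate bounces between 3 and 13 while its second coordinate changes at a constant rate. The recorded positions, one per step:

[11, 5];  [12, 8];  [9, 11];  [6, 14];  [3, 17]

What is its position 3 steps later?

[12, 26]

The first coordinate reflects between 3 and 13, moving 3 per step.
  step 5: 3 → 6
  step 6: 6 → 9
  step 7: 9 → 12
The second coordinate changes by +3 each step: at step 7 it is 26.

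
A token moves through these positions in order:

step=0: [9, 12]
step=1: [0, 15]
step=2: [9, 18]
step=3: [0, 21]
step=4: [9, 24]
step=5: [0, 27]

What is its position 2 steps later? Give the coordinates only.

First: cycles through 9, 0 every 2 steps. Step 7 lands at position 1 of the cycle → 0.
Second: linear, +3 per step → 33 at step 7.

[0, 33]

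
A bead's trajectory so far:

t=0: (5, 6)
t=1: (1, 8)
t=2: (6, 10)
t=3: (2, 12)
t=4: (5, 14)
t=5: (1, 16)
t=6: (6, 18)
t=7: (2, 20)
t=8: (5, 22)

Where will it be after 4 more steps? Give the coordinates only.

First: cycles through 5, 1, 6, 2 every 4 steps. Step 12 lands at position 0 of the cycle → 5.
Second: linear, +2 per step → 30 at step 12.

(5, 30)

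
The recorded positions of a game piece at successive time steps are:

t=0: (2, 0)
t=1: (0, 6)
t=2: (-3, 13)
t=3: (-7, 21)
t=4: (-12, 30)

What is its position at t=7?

First differences are (-2, +6), (-3, +7), (-4, +8), (-5, +9); their common second difference is (-1, +1) (constant acceleration).
step 5: (-12, 30) + (-6, +10) → (-18, 40)
step 6: (-18, 40) + (-7, +11) → (-25, 51)
step 7: (-25, 51) + (-8, +12) → (-33, 63)

(-33, 63)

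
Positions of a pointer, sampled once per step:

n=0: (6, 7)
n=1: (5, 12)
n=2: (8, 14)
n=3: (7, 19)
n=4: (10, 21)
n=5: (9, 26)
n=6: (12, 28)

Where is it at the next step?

Differencing gives (-1, +5), (+3, +2), (-1, +5), (+3, +2), (-1, +5), (+3, +2). This is the pattern (-1, +5), (+3, +2) repeated.
step 7: apply (-1, +5) → (11, 33)

(11, 33)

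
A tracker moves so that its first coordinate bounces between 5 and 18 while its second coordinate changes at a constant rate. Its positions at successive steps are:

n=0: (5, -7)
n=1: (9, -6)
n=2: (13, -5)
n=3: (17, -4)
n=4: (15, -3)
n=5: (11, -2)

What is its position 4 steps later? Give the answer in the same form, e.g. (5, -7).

The first coordinate travels 4 per step and bounces off the walls at 5 and 18.
  step 6: 11 → 7
  step 7: 7 → 7
  step 8: 7 → 11
  step 9: 11 → 15
The second coordinate changes by +1 each step: at step 9 it is 2.

(15, 2)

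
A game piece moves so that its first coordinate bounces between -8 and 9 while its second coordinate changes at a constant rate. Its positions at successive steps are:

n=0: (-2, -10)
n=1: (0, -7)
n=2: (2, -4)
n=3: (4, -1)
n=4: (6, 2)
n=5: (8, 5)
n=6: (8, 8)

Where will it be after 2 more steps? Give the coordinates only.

(4, 14)

The first coordinate travels 2 per step and bounces off the walls at -8 and 9.
  step 7: 8 → 6
  step 8: 6 → 4
The second coordinate changes by +3 each step: at step 8 it is 14.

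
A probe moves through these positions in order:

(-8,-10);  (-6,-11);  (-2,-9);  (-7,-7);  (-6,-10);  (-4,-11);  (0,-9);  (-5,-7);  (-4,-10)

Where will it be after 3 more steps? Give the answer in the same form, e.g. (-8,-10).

Step-to-step displacements: (+2,-1), (+4,+2), (-5,+2), (+1,-3), (+2,-1), (+4,+2), (-5,+2), (+1,-3) — a repeating cycle of length 4.
step 9: apply (+2,-1) → (-2,-11)
step 10: apply (+4,+2) → (2,-9)
step 11: apply (-5,+2) → (-3,-7)

(-3,-7)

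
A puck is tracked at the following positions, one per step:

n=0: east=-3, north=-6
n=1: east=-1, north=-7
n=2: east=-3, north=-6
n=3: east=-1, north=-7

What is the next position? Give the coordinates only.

The jumps are (+2, -1), (-2, +1), (+2, -1) — a geometric progression with ratio -1.
step 4: east=-1, north=-7 + (-2, +1) → east=-3, north=-6

east=-3, north=-6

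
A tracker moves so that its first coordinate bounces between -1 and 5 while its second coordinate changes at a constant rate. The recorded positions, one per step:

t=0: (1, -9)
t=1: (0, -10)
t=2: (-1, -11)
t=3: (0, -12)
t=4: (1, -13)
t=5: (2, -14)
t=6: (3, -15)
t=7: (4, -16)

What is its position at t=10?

The first coordinate reflects between -1 and 5, moving 1 per step.
  step 8: 4 → 5
  step 9: 5 → 4
  step 10: 4 → 3
The second coordinate changes by -1 each step: at step 10 it is -19.

(3, -19)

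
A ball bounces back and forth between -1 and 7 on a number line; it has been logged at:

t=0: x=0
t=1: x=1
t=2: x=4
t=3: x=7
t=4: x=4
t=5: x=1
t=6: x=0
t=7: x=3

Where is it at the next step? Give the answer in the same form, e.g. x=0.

The value travels 3 per step and bounces off the walls at -1 and 7.
  step 8: 3 → 6

x=6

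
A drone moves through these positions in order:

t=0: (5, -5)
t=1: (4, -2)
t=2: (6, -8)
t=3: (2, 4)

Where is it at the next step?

Step-to-step displacements: (-1, +3), (+2, -6), (-4, +12); each is -2× the previous.
step 4: (2, 4) + (+8, -24) → (10, -20)

(10, -20)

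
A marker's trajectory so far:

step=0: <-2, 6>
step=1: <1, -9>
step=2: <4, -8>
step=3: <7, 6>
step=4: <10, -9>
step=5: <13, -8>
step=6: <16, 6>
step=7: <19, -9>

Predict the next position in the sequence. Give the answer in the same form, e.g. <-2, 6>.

The first coordinate changes by +3 each step, so at step 8 it is -2 + 8·(3) = 22.
The second coordinate repeats the cycle [6, -9, -8] with period 3; step 8 mod 3 = 2, giving -8.

<22, -8>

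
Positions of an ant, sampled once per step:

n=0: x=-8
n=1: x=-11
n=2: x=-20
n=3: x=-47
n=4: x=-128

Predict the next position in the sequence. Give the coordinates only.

x=-371

The jumps are -3, -9, -27, -81 — a geometric progression with ratio 3.
step 5: -128 − 243 → x=-371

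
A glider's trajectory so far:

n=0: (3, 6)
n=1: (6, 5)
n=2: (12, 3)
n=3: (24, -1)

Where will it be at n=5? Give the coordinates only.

(96, -25)

Step-to-step displacements: (+3, -1), (+6, -2), (+12, -4); each is 2× the previous.
step 4: (24, -1) + (+24, -8) → (48, -9)
step 5: (48, -9) + (+48, -16) → (96, -25)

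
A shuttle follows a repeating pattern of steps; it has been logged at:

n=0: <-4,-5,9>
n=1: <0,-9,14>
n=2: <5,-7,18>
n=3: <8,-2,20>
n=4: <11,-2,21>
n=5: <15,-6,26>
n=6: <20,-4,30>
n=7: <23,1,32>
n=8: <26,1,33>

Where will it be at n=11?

The moves between consecutive positions are <+4,-4,+5>, <+5,+2,+4>, <+3,+5,+2>, <+3,+0,+1>, <+4,-4,+5>, <+5,+2,+4>, <+3,+5,+2>, <+3,+0,+1>; they repeat the 4-cycle [<+4,-4,+5>, <+5,+2,+4>, <+3,+5,+2>, <+3,+0,+1>].
step 9: apply <+4,-4,+5> → <30,-3,38>
step 10: apply <+5,+2,+4> → <35,-1,42>
step 11: apply <+3,+5,+2> → <38,4,44>

<38,4,44>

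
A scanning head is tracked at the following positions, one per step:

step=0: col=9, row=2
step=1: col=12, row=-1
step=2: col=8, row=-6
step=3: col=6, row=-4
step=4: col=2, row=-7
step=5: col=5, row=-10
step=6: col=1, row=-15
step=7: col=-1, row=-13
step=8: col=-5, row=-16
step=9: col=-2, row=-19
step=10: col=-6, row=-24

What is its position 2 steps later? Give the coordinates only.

Step-to-step displacements: (+3, -3), (-4, -5), (-2, +2), (-4, -3), (+3, -3), (-4, -5), (-2, +2), (-4, -3), (+3, -3), (-4, -5) — a repeating cycle of length 4.
step 11: apply (-2, +2) → col=-8, row=-22
step 12: apply (-4, -3) → col=-12, row=-25

col=-12, row=-25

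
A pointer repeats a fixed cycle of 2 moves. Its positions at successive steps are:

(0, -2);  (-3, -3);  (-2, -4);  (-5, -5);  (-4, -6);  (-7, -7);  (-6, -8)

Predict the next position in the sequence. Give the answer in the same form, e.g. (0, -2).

Differencing gives (-3, -1), (+1, -1), (-3, -1), (+1, -1), (-3, -1), (+1, -1). This is the pattern (-3, -1), (+1, -1) repeated.
step 7: apply (-3, -1) → (-9, -9)

(-9, -9)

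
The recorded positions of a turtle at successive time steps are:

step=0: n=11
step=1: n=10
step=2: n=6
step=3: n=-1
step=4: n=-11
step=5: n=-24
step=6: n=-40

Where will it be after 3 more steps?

Taking differences between consecutive positions: -1, -4, -7, -10, -13, -16. These grow by -3 each step.
step 7: -40 − 19 → n=-59
step 8: -59 − 22 → n=-81
step 9: -81 − 25 → n=-106

n=-106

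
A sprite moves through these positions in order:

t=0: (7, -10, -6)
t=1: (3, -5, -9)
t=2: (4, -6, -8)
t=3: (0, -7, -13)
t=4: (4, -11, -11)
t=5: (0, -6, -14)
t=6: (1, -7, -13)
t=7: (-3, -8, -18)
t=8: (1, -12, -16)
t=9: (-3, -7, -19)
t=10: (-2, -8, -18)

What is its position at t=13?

Differencing gives (-4, +5, -3), (+1, -1, +1), (-4, -1, -5), (+4, -4, +2), (-4, +5, -3), (+1, -1, +1), (-4, -1, -5), (+4, -4, +2), (-4, +5, -3), (+1, -1, +1). This is the pattern (-4, +5, -3), (+1, -1, +1), (-4, -1, -5), (+4, -4, +2) repeated.
step 11: apply (-4, -1, -5) → (-6, -9, -23)
step 12: apply (+4, -4, +2) → (-2, -13, -21)
step 13: apply (-4, +5, -3) → (-6, -8, -24)

(-6, -8, -24)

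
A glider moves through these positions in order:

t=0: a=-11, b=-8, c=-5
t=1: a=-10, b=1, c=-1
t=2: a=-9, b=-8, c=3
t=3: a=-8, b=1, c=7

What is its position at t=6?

a=-5, b=-8, c=19

The a coordinate changes by +1 each step, so at step 6 it is -11 + 6·(1) = -5.
The b coordinate repeats the cycle [-8, 1] with period 2; step 6 mod 2 = 0, giving -8.
The c coordinate changes by +4 each step, so at step 6 it is -5 + 6·(4) = 19.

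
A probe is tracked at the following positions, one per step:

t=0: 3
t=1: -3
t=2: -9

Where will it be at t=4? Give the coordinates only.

Each step adds -6 to the position.
step 3: -9 − 6 → -15
step 4: -15 − 6 → -21

-21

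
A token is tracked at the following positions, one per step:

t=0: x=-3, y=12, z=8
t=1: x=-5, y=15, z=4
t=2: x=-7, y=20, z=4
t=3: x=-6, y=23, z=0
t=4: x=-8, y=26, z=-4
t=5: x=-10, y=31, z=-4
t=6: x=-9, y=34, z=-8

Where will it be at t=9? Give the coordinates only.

Step-to-step displacements: (-2, +3, -4), (-2, +5, +0), (+1, +3, -4), (-2, +3, -4), (-2, +5, +0), (+1, +3, -4) — a repeating cycle of length 3.
step 7: apply (-2, +3, -4) → x=-11, y=37, z=-12
step 8: apply (-2, +5, +0) → x=-13, y=42, z=-12
step 9: apply (+1, +3, -4) → x=-12, y=45, z=-16

x=-12, y=45, z=-16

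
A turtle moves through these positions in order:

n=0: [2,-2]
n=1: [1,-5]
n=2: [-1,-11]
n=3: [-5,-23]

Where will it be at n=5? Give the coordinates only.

[-29,-95]

The jumps are [-1,-3], [-2,-6], [-4,-12] — a geometric progression with ratio 2.
step 4: [-5,-23] + [-8,-24] → [-13,-47]
step 5: [-13,-47] + [-16,-48] → [-29,-95]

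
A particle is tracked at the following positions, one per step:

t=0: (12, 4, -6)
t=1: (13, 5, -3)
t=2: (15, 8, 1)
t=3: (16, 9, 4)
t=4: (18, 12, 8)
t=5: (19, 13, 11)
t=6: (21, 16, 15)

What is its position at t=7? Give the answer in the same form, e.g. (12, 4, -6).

Step-to-step displacements: (+1, +1, +3), (+2, +3, +4), (+1, +1, +3), (+2, +3, +4), (+1, +1, +3), (+2, +3, +4) — a repeating cycle of length 2.
step 7: apply (+1, +1, +3) → (22, 17, 18)

(22, 17, 18)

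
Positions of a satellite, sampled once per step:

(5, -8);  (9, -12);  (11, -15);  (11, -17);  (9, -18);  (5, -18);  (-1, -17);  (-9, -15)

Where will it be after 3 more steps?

(-45, -3)

First differences are (+4, -4), (+2, -3), (+0, -2), (-2, -1), (-4, +0), (-6, +1), (-8, +2); their common second difference is (-2, +1) (constant acceleration).
step 8: (-9, -15) + (-10, +3) → (-19, -12)
step 9: (-19, -12) + (-12, +4) → (-31, -8)
step 10: (-31, -8) + (-14, +5) → (-45, -3)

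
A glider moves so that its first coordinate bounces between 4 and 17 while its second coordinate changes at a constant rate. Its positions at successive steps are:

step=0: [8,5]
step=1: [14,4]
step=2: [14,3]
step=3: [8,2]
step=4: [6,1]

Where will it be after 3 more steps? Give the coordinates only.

[10,-2]

The first coordinate reflects between 4 and 17, moving 6 per step.
  step 5: 6 → 12
  step 6: 12 → 16
  step 7: 16 → 10
The second coordinate changes by -1 each step: at step 7 it is -2.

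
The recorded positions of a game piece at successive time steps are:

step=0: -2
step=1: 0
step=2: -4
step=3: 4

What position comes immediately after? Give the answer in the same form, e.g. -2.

Step-to-step displacements: +2, -4, +8; each is -2× the previous.
step 4: 4 − 16 → -12

-12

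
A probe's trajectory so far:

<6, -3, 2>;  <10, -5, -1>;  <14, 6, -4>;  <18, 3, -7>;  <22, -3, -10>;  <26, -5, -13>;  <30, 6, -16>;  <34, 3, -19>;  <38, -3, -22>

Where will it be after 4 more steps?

First: linear, +4 per step → 54 at step 12.
Second: cycles through -3, -5, 6, 3 every 4 steps. Step 12 lands at position 0 of the cycle → -3.
Third: linear, -3 per step → -34 at step 12.

<54, -3, -34>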